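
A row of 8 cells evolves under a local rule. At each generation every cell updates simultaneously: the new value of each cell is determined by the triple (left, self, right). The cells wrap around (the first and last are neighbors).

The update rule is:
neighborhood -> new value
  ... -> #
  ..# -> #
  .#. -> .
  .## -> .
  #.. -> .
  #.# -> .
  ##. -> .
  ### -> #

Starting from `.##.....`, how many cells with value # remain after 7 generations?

4

#...####
..##.###
.#....#.
#..###..
..#.#..#
.#....#.  (repeats generation 3; period 3)
generation 7: #..###..
count of #: 4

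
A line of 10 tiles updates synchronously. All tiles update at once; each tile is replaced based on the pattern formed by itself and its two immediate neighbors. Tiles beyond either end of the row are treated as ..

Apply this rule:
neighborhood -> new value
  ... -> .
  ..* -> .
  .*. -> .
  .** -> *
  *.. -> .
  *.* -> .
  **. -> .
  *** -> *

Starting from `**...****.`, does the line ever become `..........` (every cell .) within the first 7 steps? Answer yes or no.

*....***..
.....**...
.....*....
..........
all cells are . at step 4

yes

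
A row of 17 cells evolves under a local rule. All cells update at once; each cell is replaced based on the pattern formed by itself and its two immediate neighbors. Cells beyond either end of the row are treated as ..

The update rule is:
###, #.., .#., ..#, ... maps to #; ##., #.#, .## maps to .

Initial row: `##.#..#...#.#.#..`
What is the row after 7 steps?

#.#..##..########

...########.#.###
###.######..#..#.
.#...####.#######
#####.##...#####.
.###....###.###.#
#.#.####.#...#..#
#.#..##..########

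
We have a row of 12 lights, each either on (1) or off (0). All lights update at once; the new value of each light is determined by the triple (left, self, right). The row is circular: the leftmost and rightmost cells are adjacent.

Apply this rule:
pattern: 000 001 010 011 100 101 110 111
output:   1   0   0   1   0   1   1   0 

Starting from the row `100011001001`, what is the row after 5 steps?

011101110111

step 1: 101011000001
step 2: 110111011101
step 3: 011101110111
step 4: 110111011101  (repeats step 2; period 2)
step 5: 011101110111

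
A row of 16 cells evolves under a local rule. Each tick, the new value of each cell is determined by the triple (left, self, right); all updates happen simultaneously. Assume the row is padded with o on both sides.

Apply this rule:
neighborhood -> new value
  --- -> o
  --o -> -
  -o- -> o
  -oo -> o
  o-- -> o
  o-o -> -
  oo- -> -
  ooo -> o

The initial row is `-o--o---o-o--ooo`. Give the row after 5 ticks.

-oo-o-o-o-oo-ooo

-oo-ooo-o-oo-ooo
-o--oo--o-o--ooo
-oo-o-o-o-oo-ooo
-o--o-o-o-o--ooo
-oo-o-o-o-oo-ooo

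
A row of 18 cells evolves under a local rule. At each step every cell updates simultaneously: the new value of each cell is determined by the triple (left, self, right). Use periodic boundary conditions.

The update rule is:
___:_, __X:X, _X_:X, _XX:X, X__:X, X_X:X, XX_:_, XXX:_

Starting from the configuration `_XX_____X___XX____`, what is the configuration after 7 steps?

XX_XX__XX_XXX_XX__

XX_X___XXX_XX_X___
X_XXX_XX__XX_XXX_X
_XX__XX_XXX_XX__XX
XX_XXX_XX__XX_XXX_
X_XX__XX_XXX_XX__X
_XX_XXX_XX__XX_XXX
XX_XX__XX_XXX_XX__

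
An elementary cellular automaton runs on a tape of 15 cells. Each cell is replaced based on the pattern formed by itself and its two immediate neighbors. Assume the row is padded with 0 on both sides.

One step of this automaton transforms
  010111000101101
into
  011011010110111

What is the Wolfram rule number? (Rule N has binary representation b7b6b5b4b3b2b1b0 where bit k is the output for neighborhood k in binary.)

229

position 4: 111 → 1  (bit 7 = 1)
position 5: 110 → 1  (bit 6 = 1)
position 2: 101 → 1  (bit 5 = 1)
position 6: 100 → 0  (bit 4 = 0)
position 3: 011 → 0  (bit 3 = 0)
position 1: 010 → 1  (bit 2 = 1)
position 0: 001 → 0  (bit 1 = 0)
position 7: 000 → 1  (bit 0 = 1)
bits b7..b0 = 11100101 = 229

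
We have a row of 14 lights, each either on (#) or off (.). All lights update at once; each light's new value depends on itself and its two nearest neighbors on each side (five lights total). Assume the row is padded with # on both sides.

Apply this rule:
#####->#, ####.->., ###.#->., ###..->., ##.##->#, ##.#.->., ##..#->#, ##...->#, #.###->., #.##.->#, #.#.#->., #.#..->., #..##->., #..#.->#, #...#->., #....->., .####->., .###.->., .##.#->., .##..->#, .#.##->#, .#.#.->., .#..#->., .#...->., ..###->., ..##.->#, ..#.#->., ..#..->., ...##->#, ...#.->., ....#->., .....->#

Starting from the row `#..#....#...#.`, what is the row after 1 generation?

.##..........#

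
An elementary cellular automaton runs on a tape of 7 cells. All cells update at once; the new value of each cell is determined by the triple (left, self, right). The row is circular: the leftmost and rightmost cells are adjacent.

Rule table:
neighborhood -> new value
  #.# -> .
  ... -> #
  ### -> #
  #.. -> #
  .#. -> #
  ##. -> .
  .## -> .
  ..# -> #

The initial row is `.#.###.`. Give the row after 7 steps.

.#.###.

##..#.#
#.###..
#..#.##
.###..#
..#.###
###..#.
.#.###.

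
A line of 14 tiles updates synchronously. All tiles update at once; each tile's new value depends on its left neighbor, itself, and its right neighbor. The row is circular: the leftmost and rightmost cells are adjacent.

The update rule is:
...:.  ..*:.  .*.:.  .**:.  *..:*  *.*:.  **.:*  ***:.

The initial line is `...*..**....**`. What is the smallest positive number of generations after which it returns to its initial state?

*...*..**....*
**...*..**....
.**...*..**...
..**...*..**..
...**...*..**.
....**...*..**
*....**...*..*
**....**...*..
.**....**...*.
..**....**...*
*..**....**...
.*..**....**..
..*..**....**.
...*..**....**

14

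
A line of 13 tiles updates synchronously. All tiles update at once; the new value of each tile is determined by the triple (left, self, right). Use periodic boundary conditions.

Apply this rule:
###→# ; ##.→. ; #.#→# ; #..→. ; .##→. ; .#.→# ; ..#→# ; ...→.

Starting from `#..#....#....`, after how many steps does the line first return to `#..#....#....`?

#.##...##...#
.#....#....#.
##...##...##.
....#....#..#
...##...##.##
..#....#..#..
.##...##.##..
#....#..#....
#...##.##...#
...#..#....#.
..##.##...##.
.#..#....#...
##.##...##...
..#....#....#
.##...##...##
#....#....#..
#...##...##.#
...#....#..#.
..##...##.##.
.#....#..#...
##...##.##...
....#..#....#
...##.##...##
..#..#....#..
.##.##...##..
#..#....#....

26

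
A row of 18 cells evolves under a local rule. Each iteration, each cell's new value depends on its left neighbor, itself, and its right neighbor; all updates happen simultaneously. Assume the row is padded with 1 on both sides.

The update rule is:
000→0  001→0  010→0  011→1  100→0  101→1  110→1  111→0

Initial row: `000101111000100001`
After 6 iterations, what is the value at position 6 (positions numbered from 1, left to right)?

1

000011001000000001
000011000000000001
000011000000000001  (fixed point — unchanged through iteration 6)
position 6 holds 1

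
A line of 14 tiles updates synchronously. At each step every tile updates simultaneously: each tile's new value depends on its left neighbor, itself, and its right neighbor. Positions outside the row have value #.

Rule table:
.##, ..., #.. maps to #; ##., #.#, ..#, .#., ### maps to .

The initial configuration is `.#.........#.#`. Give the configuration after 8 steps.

####.#.....#.#

step 1: ..########...#
step 2: #.#.......##.#
step 3: ...######.#..#
step 4: ##.#.......#.#
step 5: ....######...#
step 6: ###.#.....##.#
step 7: .....####.#..#
step 8: ####.#.....#.#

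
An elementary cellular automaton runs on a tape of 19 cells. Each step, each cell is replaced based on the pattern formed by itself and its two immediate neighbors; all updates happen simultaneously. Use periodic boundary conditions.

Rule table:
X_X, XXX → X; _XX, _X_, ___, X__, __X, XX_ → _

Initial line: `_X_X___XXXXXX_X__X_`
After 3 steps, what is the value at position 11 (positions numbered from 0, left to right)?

step 1: __X_____XXXX_X_____
step 2: _________XX_X______
step 3: ___________X_______
position 11 holds X

X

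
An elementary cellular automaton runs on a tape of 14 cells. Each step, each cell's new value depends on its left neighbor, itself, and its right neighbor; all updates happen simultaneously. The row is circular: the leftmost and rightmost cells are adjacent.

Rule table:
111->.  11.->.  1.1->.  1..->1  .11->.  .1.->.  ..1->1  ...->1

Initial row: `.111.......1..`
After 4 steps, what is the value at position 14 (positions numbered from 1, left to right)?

1...1111111.11
.111..........
1...1111111111
.111..........
position 14 holds .

.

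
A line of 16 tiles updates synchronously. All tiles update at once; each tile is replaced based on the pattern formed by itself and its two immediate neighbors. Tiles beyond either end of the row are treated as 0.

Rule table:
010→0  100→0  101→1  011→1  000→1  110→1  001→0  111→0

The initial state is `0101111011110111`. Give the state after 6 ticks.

0011001110011101
1011001010010110
0111000100001110
0101010001101010
0010100101110100
1001000011011001

1001000011011001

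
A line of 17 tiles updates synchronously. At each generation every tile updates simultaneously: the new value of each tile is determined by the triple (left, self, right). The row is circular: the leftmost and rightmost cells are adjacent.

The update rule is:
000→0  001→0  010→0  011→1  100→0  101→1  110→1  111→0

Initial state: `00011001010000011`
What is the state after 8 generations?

00011000000000011

00011000100000011
00011000000000011
00011000000000011  (fixed point — unchanged through generation 8)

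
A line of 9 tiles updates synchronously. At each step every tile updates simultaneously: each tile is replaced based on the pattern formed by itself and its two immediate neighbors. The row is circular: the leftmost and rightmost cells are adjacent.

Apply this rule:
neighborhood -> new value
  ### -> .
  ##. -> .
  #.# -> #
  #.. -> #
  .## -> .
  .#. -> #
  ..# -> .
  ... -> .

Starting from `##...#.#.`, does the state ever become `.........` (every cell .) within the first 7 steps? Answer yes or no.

no

..#..####
#.##.....
##..#....
..#.##...
..##..#..
....#.##.
....##..#
step 7 is ....##..#, still not uniform .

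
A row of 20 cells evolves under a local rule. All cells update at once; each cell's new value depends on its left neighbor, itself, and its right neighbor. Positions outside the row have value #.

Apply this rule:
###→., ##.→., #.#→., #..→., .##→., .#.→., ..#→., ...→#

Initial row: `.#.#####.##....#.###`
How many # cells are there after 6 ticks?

14

............##......
.##########....####.
............##......  (repeats tick 1; period 2)
tick 6: .##########....####.
count of #: 14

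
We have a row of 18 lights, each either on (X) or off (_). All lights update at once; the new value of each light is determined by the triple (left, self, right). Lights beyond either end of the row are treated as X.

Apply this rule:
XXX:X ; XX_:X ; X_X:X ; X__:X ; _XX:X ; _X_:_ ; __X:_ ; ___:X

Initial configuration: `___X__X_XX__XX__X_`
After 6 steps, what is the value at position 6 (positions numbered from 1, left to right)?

XX__X__XXXX_XXX__X
XXX__X_XXXXXXXXX_X
XXXX__XXXXXXXXXXXX
XXXXX_XXXXXXXXXXXX
XXXXXXXXXXXXXXXXXX
XXXXXXXXXXXXXXXXXX
position 6 holds X

X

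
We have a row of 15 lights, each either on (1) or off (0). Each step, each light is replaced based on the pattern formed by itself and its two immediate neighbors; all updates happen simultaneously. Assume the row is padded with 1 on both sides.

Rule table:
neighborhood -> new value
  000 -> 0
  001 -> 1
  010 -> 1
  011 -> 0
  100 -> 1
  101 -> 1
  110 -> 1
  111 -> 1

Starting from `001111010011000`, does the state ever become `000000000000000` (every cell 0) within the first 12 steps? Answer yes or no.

no

step 1: 110111111101101
step 2: 111011111110110
step 3: 111101111111011
step 4: 111110111111101
step 5: 111111011111110
step 6: 111111101111111
step 7: 111111110111111
step 8: 111111111011111
step 9: 111111111101111
step 10: 111111111110111
step 11: 111111111111011
step 12: 111111111111101
step 12 is 111111111111101, still not uniform 0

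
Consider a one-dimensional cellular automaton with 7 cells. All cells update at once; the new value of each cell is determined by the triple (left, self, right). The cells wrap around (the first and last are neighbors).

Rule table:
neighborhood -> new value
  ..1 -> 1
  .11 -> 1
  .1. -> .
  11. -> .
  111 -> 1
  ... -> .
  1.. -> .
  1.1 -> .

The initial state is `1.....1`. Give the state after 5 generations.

.11....

generation 1: .....11
generation 2: ....11.
generation 3: ...11..
generation 4: ..11...
generation 5: .11....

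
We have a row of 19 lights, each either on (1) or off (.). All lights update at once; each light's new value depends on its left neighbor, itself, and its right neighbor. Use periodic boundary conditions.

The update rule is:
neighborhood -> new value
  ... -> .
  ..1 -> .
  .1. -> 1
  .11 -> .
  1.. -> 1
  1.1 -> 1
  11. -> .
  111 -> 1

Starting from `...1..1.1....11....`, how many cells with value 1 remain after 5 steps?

...11.1111.....1...
.....1.11.1....11..
.....11..111.....1.
.......1..1.1....11
1......11.1111.....
count of 1: 7

7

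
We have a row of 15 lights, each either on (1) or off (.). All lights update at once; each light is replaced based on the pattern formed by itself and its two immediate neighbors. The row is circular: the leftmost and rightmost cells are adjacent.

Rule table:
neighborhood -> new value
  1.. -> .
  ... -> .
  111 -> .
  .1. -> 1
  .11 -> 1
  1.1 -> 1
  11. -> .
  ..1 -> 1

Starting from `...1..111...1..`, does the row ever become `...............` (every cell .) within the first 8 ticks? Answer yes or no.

tick 1: ..11.11....11..
tick 2: .11.11....11...
tick 3: 11.11....11....
tick 4: 1.11....11....1
tick 5: .11....11....11
tick 6: 11....11....11.
tick 7: 1....11....11.1
tick 8: ....11....11.11
tick 8 is ....11....11.11, still not uniform .

no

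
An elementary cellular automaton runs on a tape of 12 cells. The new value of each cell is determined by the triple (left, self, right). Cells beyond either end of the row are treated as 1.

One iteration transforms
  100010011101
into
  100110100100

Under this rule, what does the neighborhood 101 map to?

At position 10 the neighborhood is 101; the next row has 0 there.

0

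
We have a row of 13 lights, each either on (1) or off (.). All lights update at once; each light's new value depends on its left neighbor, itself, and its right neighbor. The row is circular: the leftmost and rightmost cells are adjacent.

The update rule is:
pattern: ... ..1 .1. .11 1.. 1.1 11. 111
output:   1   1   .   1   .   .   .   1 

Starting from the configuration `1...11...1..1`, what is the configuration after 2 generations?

..111..11..11
.111..11..11.

.111..11..11.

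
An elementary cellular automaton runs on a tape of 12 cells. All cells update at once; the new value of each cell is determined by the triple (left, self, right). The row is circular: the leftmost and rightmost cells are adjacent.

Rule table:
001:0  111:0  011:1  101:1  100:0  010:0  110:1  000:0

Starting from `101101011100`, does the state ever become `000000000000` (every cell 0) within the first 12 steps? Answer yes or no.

yes

011110110100
010011111000
000010001000
000000000000
all cells are 0 at step 4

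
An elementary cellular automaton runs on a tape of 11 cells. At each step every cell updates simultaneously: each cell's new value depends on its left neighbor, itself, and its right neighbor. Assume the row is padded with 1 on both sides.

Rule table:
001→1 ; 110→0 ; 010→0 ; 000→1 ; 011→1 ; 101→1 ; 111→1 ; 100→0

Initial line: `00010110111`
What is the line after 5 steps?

11011111111

step 1: 01101101111
step 2: 11011011111
step 3: 10110111111
step 4: 01101111111
step 5: 11011111111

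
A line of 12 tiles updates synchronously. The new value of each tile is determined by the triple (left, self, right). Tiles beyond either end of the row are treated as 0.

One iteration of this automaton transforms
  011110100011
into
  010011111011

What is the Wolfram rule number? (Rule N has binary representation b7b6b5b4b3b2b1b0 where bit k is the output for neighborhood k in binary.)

125

position 2: 111 → 0  (bit 7 = 0)
position 4: 110 → 1  (bit 6 = 1)
position 5: 101 → 1  (bit 5 = 1)
position 7: 100 → 1  (bit 4 = 1)
position 1: 011 → 1  (bit 3 = 1)
position 6: 010 → 1  (bit 2 = 1)
position 0: 001 → 0  (bit 1 = 0)
position 8: 000 → 1  (bit 0 = 1)
bits b7..b0 = 01111101 = 125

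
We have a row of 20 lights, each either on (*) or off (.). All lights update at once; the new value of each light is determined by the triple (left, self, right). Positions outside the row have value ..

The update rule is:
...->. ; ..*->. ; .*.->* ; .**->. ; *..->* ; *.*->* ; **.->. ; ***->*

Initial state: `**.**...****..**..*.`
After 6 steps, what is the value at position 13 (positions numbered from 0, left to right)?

.

..*..*...**.*...*.**
..**.**....***..**..
....*..*....*.*...*.
....**.**...****..**
......*..*...**.*...
......**.**....***..
position 13 holds .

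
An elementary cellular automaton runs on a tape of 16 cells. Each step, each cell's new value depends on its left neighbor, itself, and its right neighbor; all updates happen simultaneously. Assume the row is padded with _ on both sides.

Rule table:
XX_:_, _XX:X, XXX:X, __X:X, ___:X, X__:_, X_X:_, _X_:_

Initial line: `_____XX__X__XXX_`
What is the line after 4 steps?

XXX__X__XXX__X__

XXXXXX__X__XXX__
XXXXX__X__XXX__X
XXXX__X__XXX__X_
XXX__X__XXX__X__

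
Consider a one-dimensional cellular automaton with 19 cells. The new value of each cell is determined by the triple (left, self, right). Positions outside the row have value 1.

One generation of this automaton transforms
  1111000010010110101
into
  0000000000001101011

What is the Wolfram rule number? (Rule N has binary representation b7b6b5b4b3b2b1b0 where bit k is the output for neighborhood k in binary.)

40

position 0: 111 → 0  (bit 7 = 0)
position 3: 110 → 0  (bit 6 = 0)
position 12: 101 → 1  (bit 5 = 1)
position 4: 100 → 0  (bit 4 = 0)
position 13: 011 → 1  (bit 3 = 1)
position 8: 010 → 0  (bit 2 = 0)
position 7: 001 → 0  (bit 1 = 0)
position 5: 000 → 0  (bit 0 = 0)
bits b7..b0 = 00101000 = 40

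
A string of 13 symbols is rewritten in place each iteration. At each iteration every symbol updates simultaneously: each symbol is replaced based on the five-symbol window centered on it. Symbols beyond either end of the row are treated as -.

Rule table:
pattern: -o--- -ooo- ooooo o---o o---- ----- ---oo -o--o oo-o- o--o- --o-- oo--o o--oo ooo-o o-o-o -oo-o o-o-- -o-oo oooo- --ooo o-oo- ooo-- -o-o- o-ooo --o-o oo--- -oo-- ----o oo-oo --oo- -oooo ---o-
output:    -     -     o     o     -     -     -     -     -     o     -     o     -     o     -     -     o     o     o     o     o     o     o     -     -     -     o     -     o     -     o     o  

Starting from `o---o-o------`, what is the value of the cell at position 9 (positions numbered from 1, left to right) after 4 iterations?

-

iteration 1: --oo-oo------
iteration 2: ----ooo------
iteration 3: ----o-o------
iteration 4: ---o-oo------
position 9 holds -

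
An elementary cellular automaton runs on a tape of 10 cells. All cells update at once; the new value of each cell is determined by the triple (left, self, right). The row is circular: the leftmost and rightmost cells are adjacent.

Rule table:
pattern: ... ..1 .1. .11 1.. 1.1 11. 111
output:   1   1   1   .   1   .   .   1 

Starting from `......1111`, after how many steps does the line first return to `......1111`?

4

111111.11.
.1111.....
1.11.11111
......1111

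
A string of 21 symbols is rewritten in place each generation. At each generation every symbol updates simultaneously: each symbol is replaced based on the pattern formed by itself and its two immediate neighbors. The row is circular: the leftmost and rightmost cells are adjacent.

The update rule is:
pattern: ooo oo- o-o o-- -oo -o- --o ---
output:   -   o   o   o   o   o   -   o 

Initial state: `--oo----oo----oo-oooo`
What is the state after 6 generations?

generation 1: o-ooooo-ooooo-oooo--o
generation 2: ooo---ooo---ooo--oo-o
generation 3: --ooo-o-ooo-o-oo-oooo
generation 4: o-o-ooooo-oooooooo--o
generation 5: ooooo---ooo------oo-o
generation 6: ----ooo-o-oooooo-oooo

----ooo-o-oooooo-oooo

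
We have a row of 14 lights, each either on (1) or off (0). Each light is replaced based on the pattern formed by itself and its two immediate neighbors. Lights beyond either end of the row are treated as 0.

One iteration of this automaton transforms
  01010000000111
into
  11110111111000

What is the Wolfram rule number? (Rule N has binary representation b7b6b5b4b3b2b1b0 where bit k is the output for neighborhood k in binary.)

position 12: 111 → 0  (bit 7 = 0)
position 13: 110 → 0  (bit 6 = 0)
position 2: 101 → 1  (bit 5 = 1)
position 4: 100 → 0  (bit 4 = 0)
position 11: 011 → 0  (bit 3 = 0)
position 1: 010 → 1  (bit 2 = 1)
position 0: 001 → 1  (bit 1 = 1)
position 5: 000 → 1  (bit 0 = 1)
bits b7..b0 = 00100111 = 39

39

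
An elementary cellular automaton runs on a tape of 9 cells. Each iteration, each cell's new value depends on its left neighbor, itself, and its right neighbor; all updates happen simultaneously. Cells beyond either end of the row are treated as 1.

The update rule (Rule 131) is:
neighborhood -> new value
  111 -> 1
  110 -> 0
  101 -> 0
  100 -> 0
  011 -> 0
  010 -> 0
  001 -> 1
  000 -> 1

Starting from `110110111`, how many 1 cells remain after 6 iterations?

2

100000011
001111101
010111000
000010011
011100101
001001000
count of 1: 2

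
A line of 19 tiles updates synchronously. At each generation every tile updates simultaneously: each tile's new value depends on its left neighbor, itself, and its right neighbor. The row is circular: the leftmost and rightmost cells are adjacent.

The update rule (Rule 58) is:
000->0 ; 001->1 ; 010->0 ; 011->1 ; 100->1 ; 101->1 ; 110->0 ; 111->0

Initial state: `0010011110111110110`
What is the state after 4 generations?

0101110001100001101
1011001011010011010
0110110110101110101
1101101101011001010

1101101101011001010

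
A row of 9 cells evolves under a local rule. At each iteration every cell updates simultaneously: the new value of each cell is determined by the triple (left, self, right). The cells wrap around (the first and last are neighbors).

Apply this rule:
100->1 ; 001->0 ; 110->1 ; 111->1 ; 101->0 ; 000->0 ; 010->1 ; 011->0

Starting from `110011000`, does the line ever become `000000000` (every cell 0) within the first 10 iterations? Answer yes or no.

no

iteration 1: 011001100
iteration 2: 001100110
iteration 3: 000110011
iteration 4: 100011001
iteration 5: 110001100
iteration 6: 011000110
iteration 7: 001100011
iteration 8: 100110001
iteration 9: 110011000  (repeats iteration 0; period 9)
iteration 10: 011001100
iteration 10 is 011001100, still not uniform 0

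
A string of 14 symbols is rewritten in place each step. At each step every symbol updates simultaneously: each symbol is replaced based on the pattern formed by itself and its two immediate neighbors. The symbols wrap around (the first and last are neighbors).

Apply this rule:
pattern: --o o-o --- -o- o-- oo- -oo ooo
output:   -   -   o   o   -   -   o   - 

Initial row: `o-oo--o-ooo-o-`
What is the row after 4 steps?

o-o-o-o-o-o-o-

o-o---o-o---o-
o-o-o-o-o-o-o-
o-o-o-o-o-o-o-  (fixed point — unchanged through step 4)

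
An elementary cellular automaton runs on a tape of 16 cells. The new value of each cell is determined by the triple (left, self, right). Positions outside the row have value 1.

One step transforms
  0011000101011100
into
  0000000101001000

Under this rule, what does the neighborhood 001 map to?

0

At position 1 the neighborhood is 001; the next row has 0 there.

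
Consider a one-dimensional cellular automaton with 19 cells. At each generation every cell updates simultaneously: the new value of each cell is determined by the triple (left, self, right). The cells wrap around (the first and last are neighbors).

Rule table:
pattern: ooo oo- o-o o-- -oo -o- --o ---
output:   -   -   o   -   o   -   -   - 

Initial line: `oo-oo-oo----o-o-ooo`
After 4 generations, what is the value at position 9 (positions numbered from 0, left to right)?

--oo-oo------o-oo--
--o-oo--------oo---
---oo---------o----
---o---------------
position 9 holds -

-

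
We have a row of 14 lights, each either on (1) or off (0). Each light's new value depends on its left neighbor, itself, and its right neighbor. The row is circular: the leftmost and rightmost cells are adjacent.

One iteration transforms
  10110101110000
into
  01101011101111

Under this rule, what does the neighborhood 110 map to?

At position 3 the neighborhood is 110; the next row has 0 there.

0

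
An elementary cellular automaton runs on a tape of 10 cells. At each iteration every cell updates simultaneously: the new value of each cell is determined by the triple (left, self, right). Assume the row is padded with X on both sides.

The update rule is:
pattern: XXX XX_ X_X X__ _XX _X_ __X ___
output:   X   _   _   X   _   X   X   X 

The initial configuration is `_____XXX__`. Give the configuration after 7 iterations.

XXXXXXXXX_

XXXXX_X_XX
XXXX__X__X
XXX_XXXXX_
XX___XXX__
X_XXX_X_XX
___X__X__X
XXXXXXXXX_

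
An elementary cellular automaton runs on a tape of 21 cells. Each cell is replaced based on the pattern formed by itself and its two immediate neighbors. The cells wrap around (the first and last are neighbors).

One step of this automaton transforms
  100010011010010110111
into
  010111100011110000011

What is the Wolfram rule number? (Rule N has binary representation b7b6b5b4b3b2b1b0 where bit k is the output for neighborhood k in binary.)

150

position 19: 111 → 1  (bit 7 = 1)
position 0: 110 → 0  (bit 6 = 0)
position 9: 101 → 0  (bit 5 = 0)
position 1: 100 → 1  (bit 4 = 1)
position 7: 011 → 0  (bit 3 = 0)
position 4: 010 → 1  (bit 2 = 1)
position 3: 001 → 1  (bit 1 = 1)
position 2: 000 → 0  (bit 0 = 0)
bits b7..b0 = 10010110 = 150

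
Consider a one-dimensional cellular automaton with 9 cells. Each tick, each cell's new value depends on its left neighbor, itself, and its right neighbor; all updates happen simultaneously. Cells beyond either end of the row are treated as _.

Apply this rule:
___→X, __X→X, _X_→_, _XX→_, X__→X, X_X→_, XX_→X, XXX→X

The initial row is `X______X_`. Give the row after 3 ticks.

___XXXXXX

_XXXXXX_X
X_XXXXX__
___XXXXXX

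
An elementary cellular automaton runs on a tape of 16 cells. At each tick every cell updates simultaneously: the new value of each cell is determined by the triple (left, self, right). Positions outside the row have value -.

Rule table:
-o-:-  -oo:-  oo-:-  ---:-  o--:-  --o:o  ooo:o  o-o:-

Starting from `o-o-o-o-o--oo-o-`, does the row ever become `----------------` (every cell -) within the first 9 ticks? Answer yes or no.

no

tick 1: ----------o-----
tick 2: ---------o------
tick 3: --------o-------
tick 4: -------o--------
tick 5: ------o---------
tick 6: -----o----------
tick 7: ----o-----------
tick 8: ---o------------
tick 9: --o-------------
tick 9 is --o-------------, still not uniform -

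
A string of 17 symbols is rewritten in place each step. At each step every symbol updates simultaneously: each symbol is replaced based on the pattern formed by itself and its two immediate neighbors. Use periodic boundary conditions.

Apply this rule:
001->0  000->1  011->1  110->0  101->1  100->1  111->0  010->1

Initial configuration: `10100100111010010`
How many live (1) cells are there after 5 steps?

step 1: 11110110100111011
step 2: 00001101110100110
step 3: 11101011001110101
step 4: 00011110101001111
step 5: 11010001111101000
count of 1: 9

9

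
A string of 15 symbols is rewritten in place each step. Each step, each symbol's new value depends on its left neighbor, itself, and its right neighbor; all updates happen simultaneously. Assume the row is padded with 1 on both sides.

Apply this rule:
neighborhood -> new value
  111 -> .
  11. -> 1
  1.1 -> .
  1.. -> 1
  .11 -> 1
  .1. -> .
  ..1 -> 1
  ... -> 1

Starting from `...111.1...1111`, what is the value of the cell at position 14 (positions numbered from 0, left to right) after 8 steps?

1

step 1: 1111.1..1111...
step 2: ...1..111..1111
step 3: 111.111.1111...
step 4: ..1.1.1.1..1111
step 5: 11.......111...
step 6: .111111111.1111
step 7: .1.......1.1...
step 8: ..1111111...111
position 14 holds 1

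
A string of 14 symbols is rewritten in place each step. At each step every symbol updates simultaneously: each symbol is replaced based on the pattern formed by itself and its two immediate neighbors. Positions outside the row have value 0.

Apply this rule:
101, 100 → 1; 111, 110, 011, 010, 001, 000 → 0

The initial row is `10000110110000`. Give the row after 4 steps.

01000001001000
00100000100100
00010000010010
00001000001001

00001000001001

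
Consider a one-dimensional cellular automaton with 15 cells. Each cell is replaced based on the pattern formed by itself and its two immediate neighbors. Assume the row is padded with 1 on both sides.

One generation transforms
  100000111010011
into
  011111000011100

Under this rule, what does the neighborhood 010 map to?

1

At position 10 the neighborhood is 010; the next row has 1 there.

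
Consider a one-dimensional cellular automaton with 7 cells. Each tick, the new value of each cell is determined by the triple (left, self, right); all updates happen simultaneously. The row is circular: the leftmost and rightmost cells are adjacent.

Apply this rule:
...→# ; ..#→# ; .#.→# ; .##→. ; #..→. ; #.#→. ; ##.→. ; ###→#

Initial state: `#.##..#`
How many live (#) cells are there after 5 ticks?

1

.....#.
######.
.####..
#.##..#  (repeats tick 0; period 4)
tick 5: .....#.
count of #: 1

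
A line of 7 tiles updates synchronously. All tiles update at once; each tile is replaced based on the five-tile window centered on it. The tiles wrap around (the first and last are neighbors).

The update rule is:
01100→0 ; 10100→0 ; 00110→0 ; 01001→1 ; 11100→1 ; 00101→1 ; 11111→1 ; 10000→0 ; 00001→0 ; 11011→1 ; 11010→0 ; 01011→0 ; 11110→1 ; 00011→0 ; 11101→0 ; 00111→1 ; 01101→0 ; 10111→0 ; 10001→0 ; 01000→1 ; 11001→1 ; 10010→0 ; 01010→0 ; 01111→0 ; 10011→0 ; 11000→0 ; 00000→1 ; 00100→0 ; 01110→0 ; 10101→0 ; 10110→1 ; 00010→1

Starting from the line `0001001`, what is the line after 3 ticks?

tick 1: 1010100
tick 2: 1000010
tick 3: 0100110

0100110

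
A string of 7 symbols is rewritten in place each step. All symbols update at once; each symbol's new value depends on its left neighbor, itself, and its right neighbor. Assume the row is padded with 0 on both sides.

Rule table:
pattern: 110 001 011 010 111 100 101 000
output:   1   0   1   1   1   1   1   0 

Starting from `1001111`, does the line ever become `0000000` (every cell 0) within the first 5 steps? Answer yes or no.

no

1101111
1111111
1111111  (fixed point — unchanged through step 5)
step 5 is 1111111, still not uniform 0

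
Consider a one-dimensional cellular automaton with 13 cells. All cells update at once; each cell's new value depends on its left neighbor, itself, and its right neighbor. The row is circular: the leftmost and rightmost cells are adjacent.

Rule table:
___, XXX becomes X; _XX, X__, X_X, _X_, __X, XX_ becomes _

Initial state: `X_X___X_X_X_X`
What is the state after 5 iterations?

____X________
XXX___XXXXXXX
XX__X__XXXXXX
X_______XXXXX
__XXXXX__XXXX

__XXXXX__XXXX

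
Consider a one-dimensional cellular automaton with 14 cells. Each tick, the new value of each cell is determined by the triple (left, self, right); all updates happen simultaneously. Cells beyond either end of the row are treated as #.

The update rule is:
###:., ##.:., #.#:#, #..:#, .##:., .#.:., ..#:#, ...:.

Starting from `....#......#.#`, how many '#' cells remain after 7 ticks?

tick 1: #..#.#....#.#.
tick 2: .##.#.#..#.#.#
tick 3: #..#.#.##.#.#.
tick 4: .##.#.#..#.#.#  (repeats tick 2; period 2)
tick 7: #..#.#.##.#.#.
count of #: 7

7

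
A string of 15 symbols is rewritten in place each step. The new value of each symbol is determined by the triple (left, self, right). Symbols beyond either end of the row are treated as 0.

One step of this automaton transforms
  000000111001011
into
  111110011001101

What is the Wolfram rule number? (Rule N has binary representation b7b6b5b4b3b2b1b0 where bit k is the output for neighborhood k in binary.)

position 7: 111 → 1  (bit 7 = 1)
position 8: 110 → 1  (bit 6 = 1)
position 12: 101 → 1  (bit 5 = 1)
position 9: 100 → 0  (bit 4 = 0)
position 6: 011 → 0  (bit 3 = 0)
position 11: 010 → 1  (bit 2 = 1)
position 5: 001 → 0  (bit 1 = 0)
position 0: 000 → 1  (bit 0 = 1)
bits b7..b0 = 11100101 = 229

229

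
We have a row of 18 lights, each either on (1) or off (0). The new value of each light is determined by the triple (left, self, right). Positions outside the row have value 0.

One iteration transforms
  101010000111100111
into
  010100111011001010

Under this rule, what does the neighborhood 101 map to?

1

At position 1 the neighborhood is 101; the next row has 1 there.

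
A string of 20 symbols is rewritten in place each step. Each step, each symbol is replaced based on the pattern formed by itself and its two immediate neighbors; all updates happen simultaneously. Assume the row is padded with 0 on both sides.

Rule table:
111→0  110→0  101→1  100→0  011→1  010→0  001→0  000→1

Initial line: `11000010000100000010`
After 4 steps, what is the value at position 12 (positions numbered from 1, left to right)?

step 1: 10011000110001111000
step 2: 00010010100101000011
step 3: 11000001000010011010
step 4: 10011100011000010100
position 12 holds 0

0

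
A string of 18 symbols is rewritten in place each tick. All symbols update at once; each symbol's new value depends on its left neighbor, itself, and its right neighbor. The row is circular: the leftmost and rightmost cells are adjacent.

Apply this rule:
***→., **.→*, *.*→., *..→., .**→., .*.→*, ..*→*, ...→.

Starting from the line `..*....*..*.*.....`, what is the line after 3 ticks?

tick 1: .**...**.**.*.....
tick 2: *.*..*.*..*.*.....
tick 3: *.*.**.*.**.*....*

*.*.**.*.**.*....*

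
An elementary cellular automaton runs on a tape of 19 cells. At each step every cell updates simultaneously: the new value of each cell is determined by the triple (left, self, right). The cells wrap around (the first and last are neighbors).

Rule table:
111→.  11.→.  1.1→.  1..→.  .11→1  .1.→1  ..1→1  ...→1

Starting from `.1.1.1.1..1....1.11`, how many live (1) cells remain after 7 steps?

step 1: .1.1.1.1.11.1111.1.
step 2: 11.1.1.1.1..1....1.
step 3: 1..1.1.1.1.11.1111.
step 4: 1.11.1.1.1.1..1....
step 5: 1.1..1.1.1.1.11.111
step 6: ..1.11.1.1.1.1..1..
step 7: 111.1..1.1.1.1.11.1
count of 1: 11

11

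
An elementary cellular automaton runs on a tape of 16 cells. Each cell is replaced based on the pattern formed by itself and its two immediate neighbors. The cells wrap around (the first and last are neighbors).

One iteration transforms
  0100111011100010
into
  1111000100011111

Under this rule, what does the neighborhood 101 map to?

At position 7 the neighborhood is 101; the next row has 1 there.

1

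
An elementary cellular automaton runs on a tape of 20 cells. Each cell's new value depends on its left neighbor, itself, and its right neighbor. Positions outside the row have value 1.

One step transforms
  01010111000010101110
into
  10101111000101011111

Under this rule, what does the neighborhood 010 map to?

0

At position 1 the neighborhood is 010; the next row has 0 there.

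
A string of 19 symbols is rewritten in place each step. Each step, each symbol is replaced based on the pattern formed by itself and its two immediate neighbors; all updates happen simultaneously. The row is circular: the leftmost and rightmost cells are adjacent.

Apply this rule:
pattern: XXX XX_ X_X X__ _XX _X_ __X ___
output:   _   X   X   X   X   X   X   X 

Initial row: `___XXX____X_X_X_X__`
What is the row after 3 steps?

XXXX_XXXXXXXXXXXXXX

XXXX_XXXXXXXXXXXXXX
___XXX_____________
XXXX_XXXXXXXXXXXXXX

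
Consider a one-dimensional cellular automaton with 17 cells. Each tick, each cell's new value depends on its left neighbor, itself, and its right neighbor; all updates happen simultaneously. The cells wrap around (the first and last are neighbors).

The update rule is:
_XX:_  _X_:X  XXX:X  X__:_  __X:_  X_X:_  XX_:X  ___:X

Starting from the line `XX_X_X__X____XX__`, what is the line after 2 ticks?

_X_X_X__X_XX__X__
_X_X_X__X__X__X_X

_X_X_X__X__X__X_X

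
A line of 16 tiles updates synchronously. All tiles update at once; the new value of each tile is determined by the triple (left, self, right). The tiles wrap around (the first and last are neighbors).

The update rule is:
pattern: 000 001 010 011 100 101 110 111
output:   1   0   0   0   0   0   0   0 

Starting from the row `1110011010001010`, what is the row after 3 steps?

0000000000100000
1111111110001111
0000000000100000

0000000000100000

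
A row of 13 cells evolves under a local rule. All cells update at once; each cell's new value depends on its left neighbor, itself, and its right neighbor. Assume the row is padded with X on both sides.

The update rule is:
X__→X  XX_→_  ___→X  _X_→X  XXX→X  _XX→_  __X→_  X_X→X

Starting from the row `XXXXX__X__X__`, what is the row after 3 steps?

XXXX_X_XX_XX_
XXX_XXX__X__X
XX_X_X_X_XX__

XX_X_X_X_XX__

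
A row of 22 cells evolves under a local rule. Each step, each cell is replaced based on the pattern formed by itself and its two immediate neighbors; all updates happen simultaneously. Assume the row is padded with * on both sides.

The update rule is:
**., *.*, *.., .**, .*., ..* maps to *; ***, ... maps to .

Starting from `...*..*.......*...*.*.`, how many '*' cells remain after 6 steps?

12

*.******.....***.*****
***....**...**.***....
..**..****.*****.**..*
*******..***...*******
......****.**.**......
*....**..********....*
count of *: 12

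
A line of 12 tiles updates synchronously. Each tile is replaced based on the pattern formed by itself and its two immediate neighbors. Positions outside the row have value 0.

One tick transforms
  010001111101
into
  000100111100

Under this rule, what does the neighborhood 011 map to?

0

At position 5 the neighborhood is 011; the next row has 0 there.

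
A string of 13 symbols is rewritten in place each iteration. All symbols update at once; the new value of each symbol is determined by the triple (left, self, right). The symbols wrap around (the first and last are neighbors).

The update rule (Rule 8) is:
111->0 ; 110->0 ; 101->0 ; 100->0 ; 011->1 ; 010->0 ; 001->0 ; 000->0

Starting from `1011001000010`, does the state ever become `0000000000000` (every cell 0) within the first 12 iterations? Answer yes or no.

yes

0010000000000
0000000000000
all cells are 0 at iteration 2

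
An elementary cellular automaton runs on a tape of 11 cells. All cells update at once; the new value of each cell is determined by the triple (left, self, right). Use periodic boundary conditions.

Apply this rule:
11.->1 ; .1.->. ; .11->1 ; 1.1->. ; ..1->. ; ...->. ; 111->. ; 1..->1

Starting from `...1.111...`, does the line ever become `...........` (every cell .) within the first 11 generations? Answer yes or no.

no

.....1.11..
.......111.
.......1.11
1........11
11.......1.
111........
1.11.......
..111......
..1.11.....
....111....
....1.11...
generation 11 is ....1.11..., still not uniform .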